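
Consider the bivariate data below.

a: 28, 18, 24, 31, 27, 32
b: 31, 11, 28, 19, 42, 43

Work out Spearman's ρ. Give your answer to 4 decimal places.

Rank a: 4, 1, 2, 5, 3, 6
Rank b: 4, 1, 3, 2, 5, 6
d = rank(a) − rank(b): 0, 0, -1, 3, -2, 0; Σd² = 14
ρ = 1 − 6Σd² / [n(n²−1)] = 1 − 6×14 / (6×35) = 1 − 84/210 ≈ 0.6000

0.6000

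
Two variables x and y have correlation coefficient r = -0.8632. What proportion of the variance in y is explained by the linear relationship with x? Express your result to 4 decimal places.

r² = (-0.8632)² = 0.7451

0.7451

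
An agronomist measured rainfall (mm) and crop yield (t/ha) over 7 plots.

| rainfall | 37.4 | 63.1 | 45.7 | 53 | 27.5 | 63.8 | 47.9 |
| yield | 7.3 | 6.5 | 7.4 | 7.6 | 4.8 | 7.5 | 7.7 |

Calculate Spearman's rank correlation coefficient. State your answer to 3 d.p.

Rank rainfall: 2, 6, 3, 5, 1, 7, 4
Rank yield: 3, 2, 4, 6, 1, 5, 7
d = rank(rainfall) − rank(yield): -1, 4, -1, -1, 0, 2, -3; Σd² = 32
ρ = 1 − 6Σd² / [n(n²−1)] = 1 − 6×32 / (7×48) = 1 − 192/336 ≈ 0.429

0.429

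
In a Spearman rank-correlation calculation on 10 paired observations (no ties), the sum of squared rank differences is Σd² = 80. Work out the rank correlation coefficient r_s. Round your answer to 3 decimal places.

ρ = 1 − 6Σd² / [n(n²−1)] = 1 − 6×80 / (10×99)
  = 1 − 480/990 = 1 − 0.4848 ≈ 0.515

0.515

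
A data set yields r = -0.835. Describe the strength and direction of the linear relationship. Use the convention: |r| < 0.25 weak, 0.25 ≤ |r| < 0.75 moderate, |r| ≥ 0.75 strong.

r = -0.835 < 0 so the relationship is negative.
|r| = 0.835, which falls in the strong range.

strong negative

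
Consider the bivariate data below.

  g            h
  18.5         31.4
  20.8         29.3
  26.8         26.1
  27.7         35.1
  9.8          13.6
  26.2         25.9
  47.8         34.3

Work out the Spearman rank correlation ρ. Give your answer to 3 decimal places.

Rank g: 2, 3, 5, 6, 1, 4, 7
Rank h: 5, 4, 3, 7, 1, 2, 6
d = rank(g) − rank(h): -3, -1, 2, -1, 0, 2, 1; Σd² = 20
ρ = 1 − 6Σd² / [n(n²−1)] = 1 − 6×20 / (7×48) = 1 − 120/336 ≈ 0.643

0.643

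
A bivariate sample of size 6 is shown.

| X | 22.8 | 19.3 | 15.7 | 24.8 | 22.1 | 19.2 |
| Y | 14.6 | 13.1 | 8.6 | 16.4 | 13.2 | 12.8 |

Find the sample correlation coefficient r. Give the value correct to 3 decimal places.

0.950

n = 6, ΣX = 123.9, ΣY = 78.7, ΣX² = 2610.91, ΣY² = 1065.77, ΣXY = 1664.93
nΣXY − ΣXΣY = 9989.58 − 9750.93 = 238.65
nΣX² − (ΣX)² = 15665.46 − 15351.21 = 314.25; nΣY² − (ΣY)² = 6394.62 − 6193.69 = 200.93
r = 238.65 / √(314.25 × 200.93) = 238.65 / 251.2812 ≈ 0.950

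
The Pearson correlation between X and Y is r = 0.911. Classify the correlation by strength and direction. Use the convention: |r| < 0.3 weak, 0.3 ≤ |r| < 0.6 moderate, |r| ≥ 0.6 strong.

r = 0.911 > 0 so the relationship is positive.
|r| = 0.911, which falls in the strong range.

strong positive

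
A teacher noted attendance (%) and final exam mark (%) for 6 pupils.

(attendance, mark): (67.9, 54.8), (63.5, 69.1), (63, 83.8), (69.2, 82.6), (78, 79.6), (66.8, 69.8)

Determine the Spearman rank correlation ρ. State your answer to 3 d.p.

-0.086

Rank attendance: 4, 2, 1, 5, 6, 3
Rank mark: 1, 2, 6, 5, 4, 3
d = rank(attendance) − rank(mark): 3, 0, -5, 0, 2, 0; Σd² = 38
ρ = 1 − 6Σd² / [n(n²−1)] = 1 − 6×38 / (6×35) = 1 − 228/210 ≈ -0.086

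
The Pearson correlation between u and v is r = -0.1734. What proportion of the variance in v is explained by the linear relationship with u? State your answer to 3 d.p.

0.030

r² = (-0.1734)² = 0.030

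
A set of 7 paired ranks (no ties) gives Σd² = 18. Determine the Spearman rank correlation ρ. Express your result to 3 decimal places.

ρ = 1 − 6Σd² / [n(n²−1)] = 1 − 6×18 / (7×48)
  = 1 − 108/336 = 1 − 0.3214 ≈ 0.679

0.679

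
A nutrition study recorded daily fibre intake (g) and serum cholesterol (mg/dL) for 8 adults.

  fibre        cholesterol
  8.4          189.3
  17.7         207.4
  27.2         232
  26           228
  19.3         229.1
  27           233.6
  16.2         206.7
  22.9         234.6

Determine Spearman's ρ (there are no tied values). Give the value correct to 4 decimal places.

0.7857

Rank fibre: 1, 3, 8, 6, 4, 7, 2, 5
Rank cholesterol: 1, 3, 6, 4, 5, 7, 2, 8
d = rank(fibre) − rank(cholesterol): 0, 0, 2, 2, -1, 0, 0, -3; Σd² = 18
ρ = 1 − 6Σd² / [n(n²−1)] = 1 − 6×18 / (8×63) = 1 − 108/504 ≈ 0.7857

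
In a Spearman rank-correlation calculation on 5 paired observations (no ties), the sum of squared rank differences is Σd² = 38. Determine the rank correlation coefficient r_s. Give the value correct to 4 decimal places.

ρ = 1 − 6Σd² / [n(n²−1)] = 1 − 6×38 / (5×24)
  = 1 − 228/120 = 1 − 1.90000 ≈ -0.9000

-0.9000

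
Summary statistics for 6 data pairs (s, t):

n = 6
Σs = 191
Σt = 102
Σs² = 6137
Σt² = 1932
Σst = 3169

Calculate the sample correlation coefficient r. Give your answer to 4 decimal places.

-0.7353

r = (nΣst − ΣsΣt) / √[(nΣs² − (Σs)²)(nΣt² − (Σt)²)]
Numerator: 6×3169 − 191×102 = -468
Denominator: √[(36822 − 36481)(11592 − 10404)] = √[341 × 1188] = 636.4810
r = -468 / 636.4810 ≈ -0.7353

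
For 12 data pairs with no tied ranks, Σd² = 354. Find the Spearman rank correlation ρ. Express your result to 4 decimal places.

-0.2378

ρ = 1 − 6Σd² / [n(n²−1)] = 1 − 6×354 / (12×143)
  = 1 − 2124/1716 = 1 − 1.23776 ≈ -0.2378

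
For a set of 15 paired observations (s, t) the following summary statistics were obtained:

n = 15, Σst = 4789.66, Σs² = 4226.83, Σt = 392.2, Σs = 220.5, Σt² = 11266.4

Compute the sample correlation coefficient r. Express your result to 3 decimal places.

r = (nΣst − ΣsΣt) / √[(nΣs² − (Σs)²)(nΣt² − (Σt)²)]
Numerator: 15×4789.66 − 220.5×392.2 = -14635.2
Denominator: √[(63402.45 − 48620.25)(168996 − 153820.84)] = √[14782.2 × 15175.16] = 14977.3913
r = -14635.2 / 14977.3913 ≈ -0.977

-0.977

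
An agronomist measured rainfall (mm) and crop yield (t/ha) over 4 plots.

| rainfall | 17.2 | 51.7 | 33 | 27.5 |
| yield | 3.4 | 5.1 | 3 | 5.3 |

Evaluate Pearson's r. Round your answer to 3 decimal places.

0.462

n = 4, Σx = 129.4, Σy = 16.8, Σx² = 4813.98, Σy² = 74.66, Σxy = 566.9
nΣxy − ΣxΣy = 2267.6 − 2173.92 = 93.68
nΣx² − (Σx)² = 19255.92 − 16744.36 = 2511.56; nΣy² − (Σy)² = 298.64 − 282.24 = 16.4
r = 93.68 / √(2511.56 × 16.4) = 93.68 / 202.9522 ≈ 0.462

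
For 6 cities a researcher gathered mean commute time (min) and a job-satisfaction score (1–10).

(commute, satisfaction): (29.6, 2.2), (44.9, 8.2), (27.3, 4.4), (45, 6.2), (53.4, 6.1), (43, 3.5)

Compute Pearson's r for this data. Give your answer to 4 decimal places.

0.6301

n = 6, Σx = 243.2, Σy = 30.6, Σx² = 10363.02, Σy² = 179.34, Σxy = 1308.66
nΣxy − ΣxΣy = 7851.96 − 7441.92 = 410.04
nΣx² − (Σx)² = 62178.12 − 59146.24 = 3031.88; nΣy² − (Σy)² = 1076.04 − 936.36 = 139.68
r = 410.04 / √(3031.88 × 139.68) = 410.04 / 650.7634 ≈ 0.6301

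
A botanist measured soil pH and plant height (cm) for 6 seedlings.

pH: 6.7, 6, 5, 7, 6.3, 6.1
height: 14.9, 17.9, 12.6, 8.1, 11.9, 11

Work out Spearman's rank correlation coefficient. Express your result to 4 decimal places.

Rank pH: 5, 2, 1, 6, 4, 3
Rank height: 5, 6, 4, 1, 3, 2
d = rank(pH) − rank(height): 0, -4, -3, 5, 1, 1; Σd² = 52
ρ = 1 − 6Σd² / [n(n²−1)] = 1 − 6×52 / (6×35) = 1 − 312/210 ≈ -0.4857

-0.4857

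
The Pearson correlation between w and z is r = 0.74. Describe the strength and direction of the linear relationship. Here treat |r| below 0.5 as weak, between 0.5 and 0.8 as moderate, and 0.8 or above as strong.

r = 0.74 > 0 so the relationship is positive.
|r| = 0.74, which falls in the moderate range.

moderate positive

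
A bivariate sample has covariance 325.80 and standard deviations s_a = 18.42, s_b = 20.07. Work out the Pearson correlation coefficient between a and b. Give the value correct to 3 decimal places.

r = Cov(a,b) / (s_a · s_b) = 325.80 / (18.42 × 20.07)
  = 325.80 / 369.6894 ≈ 0.881

0.881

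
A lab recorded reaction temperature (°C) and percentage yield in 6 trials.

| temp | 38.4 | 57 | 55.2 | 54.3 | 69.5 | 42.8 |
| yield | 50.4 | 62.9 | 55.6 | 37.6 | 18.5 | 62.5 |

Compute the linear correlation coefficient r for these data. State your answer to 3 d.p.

n = 6, Σx = 317.2, Σy = 287.5, Σx² = 17381.18, Σy² = 15250.19, Σxy = 14592.21
nΣxy − ΣxΣy = 87553.26 − 91195 = -3641.74
nΣx² − (Σx)² = 104287.08 − 100615.84 = 3671.24; nΣy² − (Σy)² = 91501.14 − 82656.25 = 8844.89
r = -3641.74 / √(3671.24 × 8844.89) = -3641.74 / 5698.3957 ≈ -0.639

-0.639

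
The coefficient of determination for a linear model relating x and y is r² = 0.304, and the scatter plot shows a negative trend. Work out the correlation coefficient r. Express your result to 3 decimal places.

-0.551

|r| = √0.304 = 0.551
The association is negative, so r = −0.551.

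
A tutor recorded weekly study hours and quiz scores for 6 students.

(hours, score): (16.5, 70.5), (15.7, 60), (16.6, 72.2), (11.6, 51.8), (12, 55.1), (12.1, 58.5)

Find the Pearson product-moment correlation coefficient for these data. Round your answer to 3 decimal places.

n = 6, Σx = 84.5, Σy = 368.1, Σx² = 1219.27, Σy² = 22924.59, Σxy = 5273.7
nΣxy − ΣxΣy = 31642.2 − 31104.45 = 537.75
nΣx² − (Σx)² = 7315.62 − 7140.25 = 175.37; nΣy² − (Σy)² = 137547.54 − 135497.61 = 2049.93
r = 537.75 / √(175.37 × 2049.93) = 537.75 / 599.5800 ≈ 0.897

0.897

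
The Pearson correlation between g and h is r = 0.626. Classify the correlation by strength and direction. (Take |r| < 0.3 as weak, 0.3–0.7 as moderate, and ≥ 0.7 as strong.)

r = 0.626 > 0 so the relationship is positive.
|r| = 0.626, which falls in the moderate range.

moderate positive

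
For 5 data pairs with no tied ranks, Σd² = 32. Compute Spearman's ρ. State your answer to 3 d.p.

ρ = 1 − 6Σd² / [n(n²−1)] = 1 − 6×32 / (5×24)
  = 1 − 192/120 = 1 − 1.6000 ≈ -0.600

-0.600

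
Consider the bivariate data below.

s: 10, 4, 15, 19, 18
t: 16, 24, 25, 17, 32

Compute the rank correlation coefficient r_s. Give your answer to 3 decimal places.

Rank s: 2, 1, 3, 5, 4
Rank t: 1, 3, 4, 2, 5
d = rank(s) − rank(t): 1, -2, -1, 3, -1; Σd² = 16
ρ = 1 − 6Σd² / [n(n²−1)] = 1 − 6×16 / (5×24) = 1 − 96/120 ≈ 0.200

0.200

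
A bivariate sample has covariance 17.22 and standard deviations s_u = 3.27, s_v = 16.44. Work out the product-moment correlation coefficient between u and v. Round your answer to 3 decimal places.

r = Cov(u,v) / (s_u · s_v) = 17.22 / (3.27 × 16.44)
  = 17.22 / 53.7588 ≈ 0.320

0.320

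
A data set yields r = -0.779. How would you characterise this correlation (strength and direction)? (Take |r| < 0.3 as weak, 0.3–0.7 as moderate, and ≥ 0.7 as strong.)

r = -0.779 < 0 so the relationship is negative.
|r| = 0.779, which falls in the strong range.

strong negative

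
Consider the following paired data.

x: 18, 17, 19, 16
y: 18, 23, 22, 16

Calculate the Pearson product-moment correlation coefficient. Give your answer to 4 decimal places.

n = 4, Σx = 70, Σy = 79, Σx² = 1230, Σy² = 1593, Σxy = 1389
nΣxy − ΣxΣy = 5556 − 5530 = 26
nΣx² − (Σx)² = 4920 − 4900 = 20; nΣy² − (Σy)² = 6372 − 6241 = 131
r = 26 / √(20 × 131) = 26 / 51.1859 ≈ 0.5080

0.5080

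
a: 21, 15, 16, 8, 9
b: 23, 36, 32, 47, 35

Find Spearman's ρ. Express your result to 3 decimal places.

Rank a: 5, 3, 4, 1, 2
Rank b: 1, 4, 2, 5, 3
d = rank(a) − rank(b): 4, -1, 2, -4, -1; Σd² = 38
ρ = 1 − 6Σd² / [n(n²−1)] = 1 − 6×38 / (5×24) = 1 − 228/120 ≈ -0.900

-0.900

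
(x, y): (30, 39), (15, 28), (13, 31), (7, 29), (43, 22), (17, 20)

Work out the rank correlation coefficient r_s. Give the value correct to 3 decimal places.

Rank x: 5, 3, 2, 1, 6, 4
Rank y: 6, 3, 5, 4, 2, 1
d = rank(x) − rank(y): -1, 0, -3, -3, 4, 3; Σd² = 44
ρ = 1 − 6Σd² / [n(n²−1)] = 1 − 6×44 / (6×35) = 1 − 264/210 ≈ -0.257

-0.257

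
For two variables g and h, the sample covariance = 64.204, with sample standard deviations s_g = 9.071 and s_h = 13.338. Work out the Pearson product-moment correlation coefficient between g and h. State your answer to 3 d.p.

r = Cov(g,h) / (s_g · s_h) = 64.204 / (9.071 × 13.338)
  = 64.204 / 120.9890 ≈ 0.531

0.531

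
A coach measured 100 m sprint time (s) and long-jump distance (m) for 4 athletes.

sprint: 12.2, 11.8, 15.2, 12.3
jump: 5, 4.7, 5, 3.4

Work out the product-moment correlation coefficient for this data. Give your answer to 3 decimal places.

0.347

n = 4, Σx = 51.5, Σy = 18.1, Σx² = 670.41, Σy² = 83.65, Σxy = 234.28
nΣxy − ΣxΣy = 937.12 − 932.15 = 4.97
nΣx² − (Σx)² = 2681.64 − 2652.25 = 29.39; nΣy² − (Σy)² = 334.6 − 327.61 = 6.99
r = 4.97 / √(29.39 × 6.99) = 4.97 / 14.3330 ≈ 0.347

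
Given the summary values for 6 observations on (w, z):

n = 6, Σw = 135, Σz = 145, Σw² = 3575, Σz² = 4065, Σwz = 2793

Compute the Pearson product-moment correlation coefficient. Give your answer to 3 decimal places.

r = (nΣwz − ΣwΣz) / √[(nΣw² − (Σw)²)(nΣz² − (Σz)²)]
Numerator: 6×2793 − 135×145 = -2817
Denominator: √[(21450 − 18225)(24390 − 21025)] = √[3225 × 3365] = 3294.2564
r = -2817 / 3294.2564 ≈ -0.855

-0.855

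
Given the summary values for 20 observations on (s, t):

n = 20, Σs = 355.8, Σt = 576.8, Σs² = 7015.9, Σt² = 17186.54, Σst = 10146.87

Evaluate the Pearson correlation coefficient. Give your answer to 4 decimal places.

-0.1859

r = (nΣst − ΣsΣt) / √[(nΣs² − (Σs)²)(nΣt² − (Σt)²)]
Numerator: 20×10146.87 − 355.8×576.8 = -2288.04
Denominator: √[(140318 − 126593.64)(343730.8 − 332698.24)] = √[13724.36 × 11032.56] = 12305.0731
r = -2288.04 / 12305.0731 ≈ -0.1859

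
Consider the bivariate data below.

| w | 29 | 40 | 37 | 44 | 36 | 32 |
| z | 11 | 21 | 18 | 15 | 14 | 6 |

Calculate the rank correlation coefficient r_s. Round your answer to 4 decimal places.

Rank w: 1, 5, 4, 6, 3, 2
Rank z: 2, 6, 5, 4, 3, 1
d = rank(w) − rank(z): -1, -1, -1, 2, 0, 1; Σd² = 8
ρ = 1 − 6Σd² / [n(n²−1)] = 1 − 6×8 / (6×35) = 1 − 48/210 ≈ 0.7714

0.7714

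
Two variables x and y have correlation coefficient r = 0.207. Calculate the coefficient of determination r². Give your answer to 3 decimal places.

0.043

r² = (0.207)² = 0.043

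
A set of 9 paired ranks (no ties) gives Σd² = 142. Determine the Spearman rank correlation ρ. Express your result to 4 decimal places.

-0.1833

ρ = 1 − 6Σd² / [n(n²−1)] = 1 − 6×142 / (9×80)
  = 1 − 852/720 = 1 − 1.18333 ≈ -0.1833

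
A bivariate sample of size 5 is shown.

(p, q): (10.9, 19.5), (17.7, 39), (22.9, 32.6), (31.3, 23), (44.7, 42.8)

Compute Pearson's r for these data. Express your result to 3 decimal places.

0.538

n = 5, Σp = 127.5, Σq = 156.9, Σp² = 3934.29, Σq² = 5324.85, Σpq = 4282.45
nΣpq − ΣpΣq = 21412.25 − 20004.75 = 1407.5
nΣp² − (Σp)² = 19671.45 − 16256.25 = 3415.2; nΣq² − (Σq)² = 26624.25 − 24617.61 = 2006.64
r = 1407.5 / √(3415.2 × 2006.64) = 1407.5 / 2617.8382 ≈ 0.538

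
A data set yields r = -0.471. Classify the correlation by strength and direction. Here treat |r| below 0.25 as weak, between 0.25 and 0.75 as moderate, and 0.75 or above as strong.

r = -0.471 < 0 so the relationship is negative.
|r| = 0.471, which falls in the moderate range.

moderate negative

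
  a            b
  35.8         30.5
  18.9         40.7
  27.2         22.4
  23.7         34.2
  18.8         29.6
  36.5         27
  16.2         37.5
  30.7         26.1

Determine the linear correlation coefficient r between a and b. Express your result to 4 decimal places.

-0.6226

n = 8, Σa = 207.8, Σb = 248, Σa² = 5831, Σb² = 7950.76, Σab = 6231.7
nΣab − ΣaΣb = 49853.6 − 51534.4 = -1680.8
nΣa² − (Σa)² = 46648 − 43180.84 = 3467.16; nΣb² − (Σb)² = 63606.08 − 61504 = 2102.08
r = -1680.8 / √(3467.16 × 2102.08) = -1680.8 / 2699.6755 ≈ -0.6226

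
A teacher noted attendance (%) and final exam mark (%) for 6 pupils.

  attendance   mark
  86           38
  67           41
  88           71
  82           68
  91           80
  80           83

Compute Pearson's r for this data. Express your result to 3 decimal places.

0.472

n = 6, Σx = 494, Σy = 381, Σx² = 41034, Σy² = 26079, Σxy = 31759
nΣxy − ΣxΣy = 190554 − 188214 = 2340
nΣx² − (Σx)² = 246204 − 244036 = 2168; nΣy² − (Σy)² = 156474 − 145161 = 11313
r = 2340 / √(2168 × 11313) = 2340 / 4952.4321 ≈ 0.472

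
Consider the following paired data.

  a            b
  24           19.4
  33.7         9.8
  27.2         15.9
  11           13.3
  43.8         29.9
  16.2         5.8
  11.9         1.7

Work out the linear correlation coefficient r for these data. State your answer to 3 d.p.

0.744

n = 7, Σa = 167.8, Σb = 95.8, Σa² = 4895.02, Σb² = 1832.64, Σab = 2798.45
nΣab − ΣaΣb = 19589.15 − 16075.24 = 3513.91
nΣa² − (Σa)² = 34265.14 − 28156.84 = 6108.3; nΣb² − (Σb)² = 12828.48 − 9177.64 = 3650.84
r = 3513.91 / √(6108.3 × 3650.84) = 3513.91 / 4722.3327 ≈ 0.744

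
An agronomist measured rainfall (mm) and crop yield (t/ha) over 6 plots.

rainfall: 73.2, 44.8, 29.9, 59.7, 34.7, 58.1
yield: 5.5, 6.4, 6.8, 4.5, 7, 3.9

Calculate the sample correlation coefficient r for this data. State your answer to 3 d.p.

-0.728

n = 6, Σx = 300.4, Σy = 34.1, Σx² = 16403.08, Σy² = 201.91, Σxy = 1630.78
nΣxy − ΣxΣy = 9784.68 − 10243.64 = -458.96
nΣx² − (Σx)² = 98418.48 − 90240.16 = 8178.32; nΣy² − (Σy)² = 1211.46 − 1162.81 = 48.65
r = -458.96 / √(8178.32 × 48.65) = -458.96 / 630.7735 ≈ -0.728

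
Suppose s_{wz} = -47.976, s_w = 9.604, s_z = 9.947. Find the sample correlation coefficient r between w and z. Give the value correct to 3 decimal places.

r = Cov(w,z) / (s_w · s_z) = -47.976 / (9.604 × 9.947)
  = -47.976 / 95.5310 ≈ -0.502

-0.502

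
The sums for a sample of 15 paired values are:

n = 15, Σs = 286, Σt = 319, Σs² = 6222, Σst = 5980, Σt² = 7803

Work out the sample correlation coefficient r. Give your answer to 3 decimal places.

-0.116

r = (nΣst − ΣsΣt) / √[(nΣs² − (Σs)²)(nΣt² − (Σt)²)]
Numerator: 15×5980 − 286×319 = -1534
Denominator: √[(93330 − 81796)(117045 − 101761)] = √[11534 × 15284] = 13277.2609
r = -1534 / 13277.2609 ≈ -0.116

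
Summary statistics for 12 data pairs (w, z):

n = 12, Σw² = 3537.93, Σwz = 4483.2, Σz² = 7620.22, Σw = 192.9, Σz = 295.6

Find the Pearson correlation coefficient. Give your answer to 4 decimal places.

-0.6981

r = (nΣwz − ΣwΣz) / √[(nΣw² − (Σw)²)(nΣz² − (Σz)²)]
Numerator: 12×4483.2 − 192.9×295.6 = -3222.84
Denominator: √[(42455.16 − 37210.41)(91442.64 − 87379.36)] = √[5244.75 × 4063.28] = 4616.3717
r = -3222.84 / 4616.3717 ≈ -0.6981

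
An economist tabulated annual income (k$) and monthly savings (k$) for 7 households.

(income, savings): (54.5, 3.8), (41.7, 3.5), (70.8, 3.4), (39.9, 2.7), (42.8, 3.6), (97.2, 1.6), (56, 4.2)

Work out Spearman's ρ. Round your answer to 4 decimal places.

-0.1071

Rank income: 4, 2, 6, 1, 3, 7, 5
Rank savings: 6, 4, 3, 2, 5, 1, 7
d = rank(income) − rank(savings): -2, -2, 3, -1, -2, 6, -2; Σd² = 62
ρ = 1 − 6Σd² / [n(n²−1)] = 1 − 6×62 / (7×48) = 1 − 372/336 ≈ -0.1071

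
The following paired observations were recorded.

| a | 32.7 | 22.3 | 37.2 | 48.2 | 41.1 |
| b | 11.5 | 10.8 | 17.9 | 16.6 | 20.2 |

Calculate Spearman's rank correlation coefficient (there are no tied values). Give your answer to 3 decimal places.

0.700

Rank a: 2, 1, 3, 5, 4
Rank b: 2, 1, 4, 3, 5
d = rank(a) − rank(b): 0, 0, -1, 2, -1; Σd² = 6
ρ = 1 − 6Σd² / [n(n²−1)] = 1 − 6×6 / (5×24) = 1 − 36/120 ≈ 0.700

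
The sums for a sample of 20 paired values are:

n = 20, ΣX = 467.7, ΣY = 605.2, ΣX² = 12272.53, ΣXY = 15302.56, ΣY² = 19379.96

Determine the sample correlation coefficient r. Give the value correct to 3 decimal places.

0.964

r = (nΣXY − ΣXΣY) / √[(nΣX² − (ΣX)²)(nΣY² − (ΣY)²)]
Numerator: 20×15302.56 − 467.7×605.2 = 22999.16
Denominator: √[(245450.6 − 218743.29)(387599.2 − 366267.04)] = √[26707.31 × 21332.16] = 23868.9047
r = 22999.16 / 23868.9047 ≈ 0.964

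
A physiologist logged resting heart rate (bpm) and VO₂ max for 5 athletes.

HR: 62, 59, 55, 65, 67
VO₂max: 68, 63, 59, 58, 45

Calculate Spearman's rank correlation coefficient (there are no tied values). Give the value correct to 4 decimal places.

-0.6000

Rank HR: 3, 2, 1, 4, 5
Rank VO₂max: 5, 4, 3, 2, 1
d = rank(HR) − rank(VO₂max): -2, -2, -2, 2, 4; Σd² = 32
ρ = 1 − 6Σd² / [n(n²−1)] = 1 − 6×32 / (5×24) = 1 − 192/120 ≈ -0.6000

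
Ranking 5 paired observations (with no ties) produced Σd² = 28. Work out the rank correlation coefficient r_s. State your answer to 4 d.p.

-0.4000

ρ = 1 − 6Σd² / [n(n²−1)] = 1 − 6×28 / (5×24)
  = 1 − 168/120 = 1 − 1.40000 ≈ -0.4000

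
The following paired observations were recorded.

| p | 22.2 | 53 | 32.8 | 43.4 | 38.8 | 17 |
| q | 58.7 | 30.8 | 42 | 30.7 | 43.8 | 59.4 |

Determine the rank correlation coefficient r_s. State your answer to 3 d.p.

-0.886

Rank p: 2, 6, 3, 5, 4, 1
Rank q: 5, 2, 3, 1, 4, 6
d = rank(p) − rank(q): -3, 4, 0, 4, 0, -5; Σd² = 66
ρ = 1 − 6Σd² / [n(n²−1)] = 1 − 6×66 / (6×35) = 1 − 396/210 ≈ -0.886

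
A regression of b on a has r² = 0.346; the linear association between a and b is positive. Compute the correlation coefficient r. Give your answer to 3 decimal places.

|r| = √0.346 = 0.588
The association is positive, so r = 0.588.

0.588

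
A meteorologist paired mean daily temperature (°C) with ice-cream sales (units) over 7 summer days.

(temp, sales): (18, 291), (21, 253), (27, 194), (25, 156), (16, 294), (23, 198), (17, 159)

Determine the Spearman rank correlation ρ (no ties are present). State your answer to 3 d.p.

-0.571

Rank temp: 3, 4, 7, 6, 1, 5, 2
Rank sales: 6, 5, 3, 1, 7, 4, 2
d = rank(temp) − rank(sales): -3, -1, 4, 5, -6, 1, 0; Σd² = 88
ρ = 1 − 6Σd² / [n(n²−1)] = 1 − 6×88 / (7×48) = 1 − 528/336 ≈ -0.571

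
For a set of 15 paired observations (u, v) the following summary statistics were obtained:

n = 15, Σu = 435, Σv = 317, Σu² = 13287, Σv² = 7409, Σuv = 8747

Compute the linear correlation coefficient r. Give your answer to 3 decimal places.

r = (nΣuv − ΣuΣv) / √[(nΣu² − (Σu)²)(nΣv² − (Σv)²)]
Numerator: 15×8747 − 435×317 = -6690
Denominator: √[(199305 − 189225)(111135 − 100489)] = √[10080 × 10646] = 10359.1351
r = -6690 / 10359.1351 ≈ -0.646

-0.646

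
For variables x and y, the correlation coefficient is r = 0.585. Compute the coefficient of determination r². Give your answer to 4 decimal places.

0.3422

r² = (0.585)² = 0.3422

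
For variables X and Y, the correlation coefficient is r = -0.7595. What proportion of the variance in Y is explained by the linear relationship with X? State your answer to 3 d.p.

r² = (-0.7595)² = 0.577

0.577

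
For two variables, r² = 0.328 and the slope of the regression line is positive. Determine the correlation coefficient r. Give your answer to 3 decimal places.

|r| = √0.328 = 0.573
The association is positive, so r = 0.573.

0.573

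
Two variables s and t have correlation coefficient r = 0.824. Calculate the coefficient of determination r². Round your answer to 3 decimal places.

0.679

r² = (0.824)² = 0.679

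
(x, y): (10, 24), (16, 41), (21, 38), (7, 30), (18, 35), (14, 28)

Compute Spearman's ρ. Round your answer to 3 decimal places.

0.657

Rank x: 2, 4, 6, 1, 5, 3
Rank y: 1, 6, 5, 3, 4, 2
d = rank(x) − rank(y): 1, -2, 1, -2, 1, 1; Σd² = 12
ρ = 1 − 6Σd² / [n(n²−1)] = 1 − 6×12 / (6×35) = 1 − 72/210 ≈ 0.657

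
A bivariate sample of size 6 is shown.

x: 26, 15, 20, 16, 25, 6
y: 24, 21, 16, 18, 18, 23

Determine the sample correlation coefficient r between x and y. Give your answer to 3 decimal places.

-0.214

n = 6, Σx = 108, Σy = 120, Σx² = 2218, Σy² = 2450, Σxy = 2135
nΣxy − ΣxΣy = 12810 − 12960 = -150
nΣx² − (Σx)² = 13308 − 11664 = 1644; nΣy² − (Σy)² = 14700 − 14400 = 300
r = -150 / √(1644 × 300) = -150 / 702.2820 ≈ -0.214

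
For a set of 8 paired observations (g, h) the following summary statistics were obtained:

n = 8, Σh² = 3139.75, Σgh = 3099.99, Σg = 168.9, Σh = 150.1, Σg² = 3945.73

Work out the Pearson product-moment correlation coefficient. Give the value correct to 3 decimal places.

r = (nΣgh − ΣgΣh) / √[(nΣg² − (Σg)²)(nΣh² − (Σh)²)]
Numerator: 8×3099.99 − 168.9×150.1 = -551.97
Denominator: √[(31565.84 − 28527.21)(25118 − 22530.01)] = √[3038.63 × 2587.99] = 2804.2725
r = -551.97 / 2804.2725 ≈ -0.197

-0.197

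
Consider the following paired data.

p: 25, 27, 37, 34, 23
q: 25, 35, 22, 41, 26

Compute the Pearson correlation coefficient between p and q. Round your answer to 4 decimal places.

n = 5, Σp = 146, Σq = 149, Σp² = 4408, Σq² = 4691, Σpq = 4376
nΣpq − ΣpΣq = 21880 − 21754 = 126
nΣp² − (Σp)² = 22040 − 21316 = 724; nΣq² − (Σq)² = 23455 − 22201 = 1254
r = 126 / √(724 × 1254) = 126 / 952.8358 ≈ 0.1322

0.1322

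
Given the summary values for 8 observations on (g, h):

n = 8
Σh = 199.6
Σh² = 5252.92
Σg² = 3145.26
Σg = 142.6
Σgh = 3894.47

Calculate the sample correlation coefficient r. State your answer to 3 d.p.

r = (nΣgh − ΣgΣh) / √[(nΣg² − (Σg)²)(nΣh² − (Σh)²)]
Numerator: 8×3894.47 − 142.6×199.6 = 2692.8
Denominator: √[(25162.08 − 20334.76)(42023.36 − 39840.16)] = √[4827.32 × 2183.2] = 3246.3834
r = 2692.8 / 3246.3834 ≈ 0.829

0.829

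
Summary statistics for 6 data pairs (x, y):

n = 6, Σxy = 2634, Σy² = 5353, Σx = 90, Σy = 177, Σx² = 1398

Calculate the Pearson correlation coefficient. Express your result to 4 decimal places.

r = (nΣxy − ΣxΣy) / √[(nΣx² − (Σx)²)(nΣy² − (Σy)²)]
Numerator: 6×2634 − 90×177 = -126
Denominator: √[(8388 − 8100)(32118 − 31329)] = √[288 × 789] = 476.6886
r = -126 / 476.6886 ≈ -0.2643

-0.2643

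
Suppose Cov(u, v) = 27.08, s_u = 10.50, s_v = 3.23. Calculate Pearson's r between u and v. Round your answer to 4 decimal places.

r = Cov(u,v) / (s_u · s_v) = 27.08 / (10.50 × 3.23)
  = 27.08 / 33.9150 ≈ 0.7985

0.7985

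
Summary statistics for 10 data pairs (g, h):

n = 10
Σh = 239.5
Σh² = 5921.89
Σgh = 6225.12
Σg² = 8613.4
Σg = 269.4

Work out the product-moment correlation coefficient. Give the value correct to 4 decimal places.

r = (nΣgh − ΣgΣh) / √[(nΣg² − (Σg)²)(nΣh² − (Σh)²)]
Numerator: 10×6225.12 − 269.4×239.5 = -2270.1
Denominator: √[(86134 − 72576.36)(59218.9 − 57360.25)] = √[13557.64 × 1858.65] = 5019.8514
r = -2270.1 / 5019.8514 ≈ -0.4522

-0.4522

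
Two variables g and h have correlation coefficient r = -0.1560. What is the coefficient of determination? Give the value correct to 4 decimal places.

0.0243

r² = (-0.1560)² = 0.0243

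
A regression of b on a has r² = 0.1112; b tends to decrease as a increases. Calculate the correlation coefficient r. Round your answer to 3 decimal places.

|r| = √0.1112 = 0.333
The association is negative, so r = −0.333.

-0.333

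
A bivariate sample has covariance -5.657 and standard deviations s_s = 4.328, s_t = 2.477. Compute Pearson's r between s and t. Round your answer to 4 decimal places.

r = Cov(s,t) / (s_s · s_t) = -5.657 / (4.328 × 2.477)
  = -5.657 / 10.7205 ≈ -0.5277

-0.5277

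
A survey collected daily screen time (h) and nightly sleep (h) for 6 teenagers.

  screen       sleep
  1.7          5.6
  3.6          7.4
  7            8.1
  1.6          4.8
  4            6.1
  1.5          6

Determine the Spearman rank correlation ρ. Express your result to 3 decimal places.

0.771

Rank screen: 3, 4, 6, 2, 5, 1
Rank sleep: 2, 5, 6, 1, 4, 3
d = rank(screen) − rank(sleep): 1, -1, 0, 1, 1, -2; Σd² = 8
ρ = 1 − 6Σd² / [n(n²−1)] = 1 − 6×8 / (6×35) = 1 − 48/210 ≈ 0.771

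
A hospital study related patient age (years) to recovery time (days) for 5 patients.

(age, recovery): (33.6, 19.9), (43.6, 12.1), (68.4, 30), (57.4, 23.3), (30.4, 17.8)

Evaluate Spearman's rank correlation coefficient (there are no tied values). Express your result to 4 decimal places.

0.7000

Rank age: 2, 3, 5, 4, 1
Rank recovery: 3, 1, 5, 4, 2
d = rank(age) − rank(recovery): -1, 2, 0, 0, -1; Σd² = 6
ρ = 1 − 6Σd² / [n(n²−1)] = 1 − 6×6 / (5×24) = 1 − 36/120 ≈ 0.7000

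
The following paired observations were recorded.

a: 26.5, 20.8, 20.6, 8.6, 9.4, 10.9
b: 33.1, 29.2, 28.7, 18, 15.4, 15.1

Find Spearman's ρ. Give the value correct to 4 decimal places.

0.7714

Rank a: 6, 5, 4, 1, 2, 3
Rank b: 6, 5, 4, 3, 2, 1
d = rank(a) − rank(b): 0, 0, 0, -2, 0, 2; Σd² = 8
ρ = 1 − 6Σd² / [n(n²−1)] = 1 − 6×8 / (6×35) = 1 − 48/210 ≈ 0.7714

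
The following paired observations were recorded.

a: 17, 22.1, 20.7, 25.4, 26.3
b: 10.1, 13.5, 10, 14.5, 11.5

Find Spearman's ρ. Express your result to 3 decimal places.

0.600

Rank a: 1, 3, 2, 4, 5
Rank b: 2, 4, 1, 5, 3
d = rank(a) − rank(b): -1, -1, 1, -1, 2; Σd² = 8
ρ = 1 − 6Σd² / [n(n²−1)] = 1 − 6×8 / (5×24) = 1 − 48/120 ≈ 0.600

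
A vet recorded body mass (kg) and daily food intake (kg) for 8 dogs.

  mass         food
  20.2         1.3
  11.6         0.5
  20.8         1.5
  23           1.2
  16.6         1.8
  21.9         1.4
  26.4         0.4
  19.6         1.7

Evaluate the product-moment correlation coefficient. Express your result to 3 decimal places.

-0.053

n = 8, Σx = 160.1, Σy = 9.8, Σx² = 3340.53, Σy² = 13.88, Σxy = 195.28
nΣxy − ΣxΣy = 1562.24 − 1568.98 = -6.74
nΣx² − (Σx)² = 26724.24 − 25632.01 = 1092.23; nΣy² − (Σy)² = 111.04 − 96.04 = 15
r = -6.74 / √(1092.23 × 15) = -6.74 / 127.9979 ≈ -0.053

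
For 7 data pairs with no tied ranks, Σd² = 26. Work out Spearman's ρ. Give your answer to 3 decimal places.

0.536

ρ = 1 − 6Σd² / [n(n²−1)] = 1 − 6×26 / (7×48)
  = 1 − 156/336 = 1 − 0.4643 ≈ 0.536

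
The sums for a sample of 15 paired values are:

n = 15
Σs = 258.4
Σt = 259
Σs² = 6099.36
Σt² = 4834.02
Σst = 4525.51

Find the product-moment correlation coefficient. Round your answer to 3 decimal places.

r = (nΣst − ΣsΣt) / √[(nΣs² − (Σs)²)(nΣt² − (Σt)²)]
Numerator: 15×4525.51 − 258.4×259 = 957.05
Denominator: √[(91490.4 − 66770.56)(72510.3 − 67081)] = √[24719.84 × 5429.3] = 11584.9656
r = 957.05 / 11584.9656 ≈ 0.083

0.083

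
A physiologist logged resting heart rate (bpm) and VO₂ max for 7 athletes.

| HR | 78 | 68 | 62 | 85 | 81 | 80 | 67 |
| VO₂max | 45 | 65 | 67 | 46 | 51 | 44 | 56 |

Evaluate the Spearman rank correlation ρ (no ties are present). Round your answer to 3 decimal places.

-0.679

Rank HR: 4, 3, 1, 7, 6, 5, 2
Rank VO₂max: 2, 6, 7, 3, 4, 1, 5
d = rank(HR) − rank(VO₂max): 2, -3, -6, 4, 2, 4, -3; Σd² = 94
ρ = 1 − 6Σd² / [n(n²−1)] = 1 − 6×94 / (7×48) = 1 − 564/336 ≈ -0.679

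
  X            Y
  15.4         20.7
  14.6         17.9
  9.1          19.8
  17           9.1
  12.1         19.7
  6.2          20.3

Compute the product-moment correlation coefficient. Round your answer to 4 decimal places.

n = 6, ΣX = 74.4, ΣY = 107.5, ΣX² = 1006.98, ΣY² = 2023.93, ΣXY = 1279.23
nΣXY − ΣXΣY = 7675.38 − 7998 = -322.62
nΣX² − (ΣX)² = 6041.88 − 5535.36 = 506.52; nΣY² − (ΣY)² = 12143.58 − 11556.25 = 587.33
r = -322.62 / √(506.52 × 587.33) = -322.62 / 545.4305 ≈ -0.5915

-0.5915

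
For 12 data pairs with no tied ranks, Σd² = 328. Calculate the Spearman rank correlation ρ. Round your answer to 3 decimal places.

ρ = 1 − 6Σd² / [n(n²−1)] = 1 − 6×328 / (12×143)
  = 1 − 1968/1716 = 1 − 1.1469 ≈ -0.147

-0.147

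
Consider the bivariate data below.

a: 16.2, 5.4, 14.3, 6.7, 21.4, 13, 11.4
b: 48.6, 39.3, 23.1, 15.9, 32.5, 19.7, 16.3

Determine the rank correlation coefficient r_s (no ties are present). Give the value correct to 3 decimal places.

0.393

Rank a: 6, 1, 5, 2, 7, 4, 3
Rank b: 7, 6, 4, 1, 5, 3, 2
d = rank(a) − rank(b): -1, -5, 1, 1, 2, 1, 1; Σd² = 34
ρ = 1 − 6Σd² / [n(n²−1)] = 1 − 6×34 / (7×48) = 1 − 204/336 ≈ 0.393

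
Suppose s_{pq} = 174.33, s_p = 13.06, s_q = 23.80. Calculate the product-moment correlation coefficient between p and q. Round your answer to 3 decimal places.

0.561

r = Cov(p,q) / (s_p · s_q) = 174.33 / (13.06 × 23.80)
  = 174.33 / 310.8280 ≈ 0.561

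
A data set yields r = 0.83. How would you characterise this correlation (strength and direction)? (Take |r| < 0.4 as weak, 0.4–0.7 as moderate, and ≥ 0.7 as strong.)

r = 0.83 > 0 so the relationship is positive.
|r| = 0.83, which falls in the strong range.

strong positive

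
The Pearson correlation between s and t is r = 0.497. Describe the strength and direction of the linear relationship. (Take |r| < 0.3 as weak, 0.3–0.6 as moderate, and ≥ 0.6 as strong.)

r = 0.497 > 0 so the relationship is positive.
|r| = 0.497, which falls in the moderate range.

moderate positive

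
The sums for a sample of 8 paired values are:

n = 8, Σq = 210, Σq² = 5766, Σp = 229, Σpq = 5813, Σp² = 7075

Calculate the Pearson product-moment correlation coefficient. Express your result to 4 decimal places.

r = (nΣpq − ΣpΣq) / √[(nΣp² − (Σp)²)(nΣq² − (Σq)²)]
Numerator: 8×5813 − 229×210 = -1586
Denominator: √[(56600 − 52441)(46128 − 44100)] = √[4159 × 2028] = 2904.2128
r = -1586 / 2904.2128 ≈ -0.5461

-0.5461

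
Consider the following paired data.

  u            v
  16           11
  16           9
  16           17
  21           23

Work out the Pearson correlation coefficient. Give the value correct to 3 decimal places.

0.843

n = 4, Σu = 69, Σv = 60, Σu² = 1209, Σv² = 1020, Σuv = 1075
nΣuv − ΣuΣv = 4300 − 4140 = 160
nΣu² − (Σu)² = 4836 − 4761 = 75; nΣv² − (Σv)² = 4080 − 3600 = 480
r = 160 / √(75 × 480) = 160 / 189.7367 ≈ 0.843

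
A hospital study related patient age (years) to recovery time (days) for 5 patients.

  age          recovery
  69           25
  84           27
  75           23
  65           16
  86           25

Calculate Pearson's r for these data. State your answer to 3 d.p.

n = 5, Σx = 379, Σy = 116, Σx² = 29063, Σy² = 2764, Σxy = 8908
nΣxy − ΣxΣy = 44540 − 43964 = 576
nΣx² − (Σx)² = 145315 − 143641 = 1674; nΣy² − (Σy)² = 13820 − 13456 = 364
r = 576 / √(1674 × 364) = 576 / 780.5998 ≈ 0.738

0.738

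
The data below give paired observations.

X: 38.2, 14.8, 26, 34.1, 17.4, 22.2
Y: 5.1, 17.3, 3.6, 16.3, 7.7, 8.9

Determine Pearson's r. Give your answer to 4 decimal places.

n = 6, ΣX = 152.7, ΣY = 58.9, ΣX² = 4312.69, ΣY² = 742.45, ΣXY = 1431.85
nΣXY − ΣXΣY = 8591.1 − 8994.03 = -402.93
nΣX² − (ΣX)² = 25876.14 − 23317.29 = 2558.85; nΣY² − (ΣY)² = 4454.7 − 3469.21 = 985.49
r = -402.93 / √(2558.85 × 985.49) = -402.93 / 1587.9928 ≈ -0.2537

-0.2537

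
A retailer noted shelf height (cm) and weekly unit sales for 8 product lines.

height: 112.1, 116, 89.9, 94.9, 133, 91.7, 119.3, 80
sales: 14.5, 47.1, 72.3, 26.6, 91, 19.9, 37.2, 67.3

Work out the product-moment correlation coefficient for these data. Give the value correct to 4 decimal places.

0.1549

n = 8, Σx = 836.9, Σy = 375.9, Σx² = 89840.81, Σy² = 22953.65, Σxy = 39862.95
nΣxy − ΣxΣy = 318903.6 − 314590.71 = 4312.89
nΣx² − (Σx)² = 718726.48 − 700401.61 = 18324.87; nΣy² − (Σy)² = 183629.2 − 141300.81 = 42328.39
r = 4312.89 / √(18324.87 × 42328.39) = 4312.89 / 27850.7135 ≈ 0.1549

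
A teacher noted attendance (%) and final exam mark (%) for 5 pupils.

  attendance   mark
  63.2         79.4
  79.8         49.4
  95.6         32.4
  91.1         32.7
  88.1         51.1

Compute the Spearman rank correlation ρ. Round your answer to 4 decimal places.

Rank attendance: 1, 2, 5, 4, 3
Rank mark: 5, 3, 1, 2, 4
d = rank(attendance) − rank(mark): -4, -1, 4, 2, -1; Σd² = 38
ρ = 1 − 6Σd² / [n(n²−1)] = 1 − 6×38 / (5×24) = 1 − 228/120 ≈ -0.9000

-0.9000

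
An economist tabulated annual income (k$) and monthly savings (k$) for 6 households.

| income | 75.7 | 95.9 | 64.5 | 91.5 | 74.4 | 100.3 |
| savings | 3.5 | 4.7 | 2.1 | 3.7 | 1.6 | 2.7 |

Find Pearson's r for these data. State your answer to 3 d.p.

n = 6, Σx = 502.3, Σy = 18.3, Σx² = 43055.25, Σy² = 62.29, Σxy = 1579.53
nΣxy − ΣxΣy = 9477.18 − 9192.09 = 285.09
nΣx² − (Σx)² = 258331.5 − 252305.29 = 6026.21; nΣy² − (Σy)² = 373.74 − 334.89 = 38.85
r = 285.09 / √(6026.21 × 38.85) = 285.09 / 483.8577 ≈ 0.589

0.589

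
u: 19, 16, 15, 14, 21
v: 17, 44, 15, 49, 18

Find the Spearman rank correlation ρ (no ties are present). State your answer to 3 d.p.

-0.300

Rank u: 4, 3, 2, 1, 5
Rank v: 2, 4, 1, 5, 3
d = rank(u) − rank(v): 2, -1, 1, -4, 2; Σd² = 26
ρ = 1 − 6Σd² / [n(n²−1)] = 1 − 6×26 / (5×24) = 1 − 156/120 ≈ -0.300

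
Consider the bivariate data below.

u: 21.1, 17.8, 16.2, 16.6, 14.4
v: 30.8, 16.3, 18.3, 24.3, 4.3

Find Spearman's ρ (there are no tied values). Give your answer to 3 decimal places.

0.700

Rank u: 5, 4, 2, 3, 1
Rank v: 5, 2, 3, 4, 1
d = rank(u) − rank(v): 0, 2, -1, -1, 0; Σd² = 6
ρ = 1 − 6Σd² / [n(n²−1)] = 1 − 6×6 / (5×24) = 1 − 36/120 ≈ 0.700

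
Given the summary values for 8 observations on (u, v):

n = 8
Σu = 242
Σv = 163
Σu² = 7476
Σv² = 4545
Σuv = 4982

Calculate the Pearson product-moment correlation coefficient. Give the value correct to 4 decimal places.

0.1175

r = (nΣuv − ΣuΣv) / √[(nΣu² − (Σu)²)(nΣv² − (Σv)²)]
Numerator: 8×4982 − 242×163 = 410
Denominator: √[(59808 − 58564)(36360 − 26569)] = √[1244 × 9791] = 3489.9862
r = 410 / 3489.9862 ≈ 0.1175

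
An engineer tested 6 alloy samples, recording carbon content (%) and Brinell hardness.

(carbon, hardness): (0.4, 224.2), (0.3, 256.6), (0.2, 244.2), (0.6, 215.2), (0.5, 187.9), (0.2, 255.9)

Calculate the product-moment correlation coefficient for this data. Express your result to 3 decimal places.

-0.808

n = 6, Σx = 2.2, Σy = 1384, Σx² = 0.94, Σy² = 322845.1, Σxy = 489.75
nΣxy − ΣxΣy = 2938.5 − 3044.8 = -106.3
nΣx² − (Σx)² = 5.64 − 4.84 = 0.8; nΣy² − (Σy)² = 1937070.6 − 1915456 = 21614.6
r = -106.3 / √(0.8 × 21614.6) = -106.3 / 131.4978 ≈ -0.808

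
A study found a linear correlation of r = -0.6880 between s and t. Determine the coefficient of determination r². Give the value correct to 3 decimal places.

0.473

r² = (-0.6880)² = 0.473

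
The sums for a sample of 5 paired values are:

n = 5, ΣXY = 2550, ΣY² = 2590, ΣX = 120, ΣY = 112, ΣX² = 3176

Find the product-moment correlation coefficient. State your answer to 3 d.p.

r = (nΣXY − ΣXΣY) / √[(nΣX² − (ΣX)²)(nΣY² − (ΣY)²)]
Numerator: 5×2550 − 120×112 = -690
Denominator: √[(15880 − 14400)(12950 − 12544)] = √[1480 × 406] = 775.1645
r = -690 / 775.1645 ≈ -0.890

-0.890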